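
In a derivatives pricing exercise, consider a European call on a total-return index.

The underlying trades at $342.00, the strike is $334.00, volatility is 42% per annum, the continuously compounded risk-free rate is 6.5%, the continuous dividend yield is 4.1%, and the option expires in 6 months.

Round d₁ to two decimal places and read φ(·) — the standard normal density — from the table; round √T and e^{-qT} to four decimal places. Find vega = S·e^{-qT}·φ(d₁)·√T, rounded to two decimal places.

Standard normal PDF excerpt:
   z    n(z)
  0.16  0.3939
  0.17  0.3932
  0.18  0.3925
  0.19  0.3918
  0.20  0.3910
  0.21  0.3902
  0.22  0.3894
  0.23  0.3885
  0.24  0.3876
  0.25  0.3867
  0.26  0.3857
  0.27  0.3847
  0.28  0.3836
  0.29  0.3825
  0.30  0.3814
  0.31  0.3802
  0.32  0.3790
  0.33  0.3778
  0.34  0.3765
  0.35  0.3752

σ√T = 0.42·√0.5 = 0.2970
d₁ = [ln(342/334) + (0.065 − 0.041 + 0.42²/2)·0.5] / 0.2970 = [0.0237 + 0.0561] / 0.2970 = 0.2686 ≈ 0.27
√T = √0.5 = 0.7071
φ(d₁) = φ(0.27) = 0.3847
e^(−qT) = e^(−0.041·0.5) = 0.9797
vega = S·e^(−qT)·φ(d₁)·√T = 342·0.9797·0.3847·0.7071 = 91.1428
(Vega is the same for a European call and put with the same parameters.)

91.14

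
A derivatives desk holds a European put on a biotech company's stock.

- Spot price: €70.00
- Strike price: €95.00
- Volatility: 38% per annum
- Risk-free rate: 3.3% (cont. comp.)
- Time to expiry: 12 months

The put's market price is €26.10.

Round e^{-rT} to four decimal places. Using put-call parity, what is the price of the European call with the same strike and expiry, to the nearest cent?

€4.19

e^(−rT) = e^(−0.033·1) = 0.9675
Put-call parity: C − P = S − K·e^(−rT) = 70 − 95·0.9675 = 70 − 91.9125 = -21.9125
C = P + (C − P) = 26.10 + (-21.9125) = 4.1875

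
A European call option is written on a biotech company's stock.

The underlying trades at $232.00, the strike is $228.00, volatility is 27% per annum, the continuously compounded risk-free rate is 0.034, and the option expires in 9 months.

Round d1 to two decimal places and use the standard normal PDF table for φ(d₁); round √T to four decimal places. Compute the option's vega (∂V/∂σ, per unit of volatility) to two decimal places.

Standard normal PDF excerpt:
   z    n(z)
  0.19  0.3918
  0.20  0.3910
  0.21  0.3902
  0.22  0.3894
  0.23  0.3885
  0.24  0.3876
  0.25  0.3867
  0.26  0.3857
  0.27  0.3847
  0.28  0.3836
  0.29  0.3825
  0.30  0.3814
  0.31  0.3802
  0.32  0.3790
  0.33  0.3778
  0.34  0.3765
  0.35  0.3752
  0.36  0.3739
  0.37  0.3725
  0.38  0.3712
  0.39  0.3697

σ√T = 0.27·√0.75 = 0.2338
d₁ = [ln(232/228) + (0.034 + 0.27²/2)·0.75] / 0.2338 = [0.0174 + 0.0528] / 0.2338 = 0.3003 → 0.30
√T = √0.75 = 0.8660
φ(d₁) = φ(0.30) = 0.3814
vega = S·φ(d₁)·√T = 232·0.3814·0.8660 = 76.6278
(Vega is the same for a European call and put with the same parameters.)

76.63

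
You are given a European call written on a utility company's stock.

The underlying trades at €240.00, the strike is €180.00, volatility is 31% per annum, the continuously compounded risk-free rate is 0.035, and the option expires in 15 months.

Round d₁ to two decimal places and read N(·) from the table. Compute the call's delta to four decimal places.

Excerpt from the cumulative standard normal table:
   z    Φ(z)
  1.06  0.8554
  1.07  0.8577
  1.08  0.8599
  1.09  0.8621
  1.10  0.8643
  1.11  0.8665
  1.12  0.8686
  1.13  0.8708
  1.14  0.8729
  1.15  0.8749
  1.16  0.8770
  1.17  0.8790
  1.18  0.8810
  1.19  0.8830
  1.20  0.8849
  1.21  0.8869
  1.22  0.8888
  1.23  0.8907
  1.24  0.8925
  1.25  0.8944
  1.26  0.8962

0.8708

T = 1.25;  σ√T = 0.3466
d₁ = [ln(240/180) + (0.035 + 0.31²/2)·1.25] / 0.3466 = [0.2877 + 0.1038] / 0.3466 = 1.1296 ≈ 1.13
N(d₁) = N(1.13) = 0.8708
Δ_call = N(d₁) = 0.8708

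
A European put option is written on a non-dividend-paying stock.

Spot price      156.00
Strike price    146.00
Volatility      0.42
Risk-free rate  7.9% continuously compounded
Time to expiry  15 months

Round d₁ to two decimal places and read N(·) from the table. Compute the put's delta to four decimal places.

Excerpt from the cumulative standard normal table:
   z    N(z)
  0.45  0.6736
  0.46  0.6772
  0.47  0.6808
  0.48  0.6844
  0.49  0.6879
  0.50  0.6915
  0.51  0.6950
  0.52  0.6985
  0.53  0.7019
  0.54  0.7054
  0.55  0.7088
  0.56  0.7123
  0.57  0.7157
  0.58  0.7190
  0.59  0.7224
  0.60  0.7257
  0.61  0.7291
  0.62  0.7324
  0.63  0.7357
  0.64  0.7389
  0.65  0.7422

σ√T = 0.42 × 1.1180 = 0.4696
d₁ = [ln(156/146) + (0.079 + 0.42²/2)·1.25] / 0.4696 = [0.0662 + 0.2090] / 0.4696 = 0.5862 ⇒ 0.59
N(d₁) = N(0.59) = 0.7224
Δ_put = N(d₁) − 1 = 0.7224 − 1 = -0.2776

-0.2776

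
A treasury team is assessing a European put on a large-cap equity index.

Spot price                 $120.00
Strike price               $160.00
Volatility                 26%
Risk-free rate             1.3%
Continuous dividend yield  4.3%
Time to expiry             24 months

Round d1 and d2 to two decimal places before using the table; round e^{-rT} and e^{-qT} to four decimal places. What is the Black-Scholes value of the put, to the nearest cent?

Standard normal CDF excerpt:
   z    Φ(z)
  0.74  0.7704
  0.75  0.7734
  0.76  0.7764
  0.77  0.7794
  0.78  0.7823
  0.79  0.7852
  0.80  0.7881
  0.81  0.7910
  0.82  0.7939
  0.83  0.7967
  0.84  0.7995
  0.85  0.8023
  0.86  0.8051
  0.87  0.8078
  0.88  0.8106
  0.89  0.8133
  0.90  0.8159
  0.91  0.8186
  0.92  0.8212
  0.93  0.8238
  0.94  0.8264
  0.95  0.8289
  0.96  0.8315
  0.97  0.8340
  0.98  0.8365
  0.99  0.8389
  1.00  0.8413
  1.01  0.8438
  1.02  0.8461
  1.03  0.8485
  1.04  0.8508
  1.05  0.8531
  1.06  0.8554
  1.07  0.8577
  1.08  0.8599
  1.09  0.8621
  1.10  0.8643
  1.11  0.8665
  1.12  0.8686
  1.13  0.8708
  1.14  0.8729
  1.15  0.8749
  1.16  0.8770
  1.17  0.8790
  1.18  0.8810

σ√T = 0.26 × 1.4142 = 0.3677
d₁ = [ln(120/160) + (0.013 − 0.043 + 0.26²/2)·2] / 0.3677 = [-0.2877 + 0.0076] / 0.3677 = -0.7617 ⇒ -0.76
d₂ = d₁ − σ√T = -0.7617 − 0.3677 = -1.1294 ⇒ -1.13
exp(−qT) = exp(−0.043·2) = 0.9176;  exp(−rT) = exp(−0.013·2) = 0.9743
N(−d₂) = N(1.13) = 0.8708;  N(−d₁) = N(0.76) = 0.7764
P = 160·0.9743·0.8708 − 120·0.9176·0.7764 = 135.7473 − 85.4910 = 50.2563

$50.26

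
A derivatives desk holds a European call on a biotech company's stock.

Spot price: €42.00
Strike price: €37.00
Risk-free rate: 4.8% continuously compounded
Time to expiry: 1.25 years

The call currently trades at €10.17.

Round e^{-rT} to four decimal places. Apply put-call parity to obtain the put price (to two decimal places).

€3.02

e^(−rT) = e^(−0.048·1.25) = 0.9418
Put-call parity: C − P = S − K·e^(−rT) = 42 − 37·0.9418 = 42 − 34.8466 = 7.1534
P = C − (C − P) = 10.17 − (7.1534) = 3.0166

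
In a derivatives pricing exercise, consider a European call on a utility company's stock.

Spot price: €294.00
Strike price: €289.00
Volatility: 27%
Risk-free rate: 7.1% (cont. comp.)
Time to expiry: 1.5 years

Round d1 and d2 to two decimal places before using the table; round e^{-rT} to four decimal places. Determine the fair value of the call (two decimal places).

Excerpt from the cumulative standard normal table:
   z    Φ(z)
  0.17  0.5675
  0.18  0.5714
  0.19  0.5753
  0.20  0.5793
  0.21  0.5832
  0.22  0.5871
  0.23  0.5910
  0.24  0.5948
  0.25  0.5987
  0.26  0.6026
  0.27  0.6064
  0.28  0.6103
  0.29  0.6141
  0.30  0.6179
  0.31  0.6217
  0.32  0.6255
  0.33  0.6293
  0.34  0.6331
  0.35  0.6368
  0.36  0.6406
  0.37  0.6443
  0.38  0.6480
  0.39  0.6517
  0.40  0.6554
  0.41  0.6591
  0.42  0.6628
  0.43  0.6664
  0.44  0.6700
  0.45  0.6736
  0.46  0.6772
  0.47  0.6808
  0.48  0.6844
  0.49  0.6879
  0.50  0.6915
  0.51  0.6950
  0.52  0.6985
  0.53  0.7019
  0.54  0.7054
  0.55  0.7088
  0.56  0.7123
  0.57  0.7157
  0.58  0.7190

σ√T = 0.27·√1.5 = 0.3307
d₁ = [ln(294/289) + (0.071 + 0.27²/2)·1.5] / 0.3307 = [0.0172 + 0.1612] / 0.3307 = 0.5393 → 0.54
d₂ = d₁ − σ√T = 0.5393 − 0.3307 = 0.2086 → 0.21
exp(−rT) = exp(−0.071·1.5) = 0.8990
C = 294·N(0.54) − 289·0.8990·N(0.21) = 294·0.7054 − 289·0.8990·0.5832 = 207.3876 − 151.5218 = 55.8658

€55.87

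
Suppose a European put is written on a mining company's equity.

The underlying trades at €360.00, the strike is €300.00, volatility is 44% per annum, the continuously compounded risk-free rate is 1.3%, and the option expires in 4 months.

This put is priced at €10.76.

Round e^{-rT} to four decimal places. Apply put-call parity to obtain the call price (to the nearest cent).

€72.05

e^(−rT) = e^(−0.013·0.3333) = 0.9957
Put-call parity: C − P = S − K·e^(−rT) = 360 − 300·0.9957 = 360 − 298.7100 = 61.2900
C = P + (C − P) = 10.76 + (61.2900) = 72.0500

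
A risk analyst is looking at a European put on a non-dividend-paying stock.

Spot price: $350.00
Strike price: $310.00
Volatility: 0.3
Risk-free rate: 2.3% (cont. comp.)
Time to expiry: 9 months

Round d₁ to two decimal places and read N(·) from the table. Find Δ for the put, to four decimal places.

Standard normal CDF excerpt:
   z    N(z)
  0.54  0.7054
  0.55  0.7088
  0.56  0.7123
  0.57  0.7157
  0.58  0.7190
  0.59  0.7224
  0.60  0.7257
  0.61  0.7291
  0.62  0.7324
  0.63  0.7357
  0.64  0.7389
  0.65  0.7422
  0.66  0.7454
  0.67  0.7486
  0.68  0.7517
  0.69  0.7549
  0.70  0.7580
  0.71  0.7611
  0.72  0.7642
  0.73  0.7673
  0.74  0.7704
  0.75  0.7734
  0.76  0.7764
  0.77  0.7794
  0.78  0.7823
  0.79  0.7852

σ√T = 0.3·√0.75 = 0.2598
ln(S/K) + (r + σ²/2)T = ln(350/310) + (0.023 + 0.3²/2)·0.75 = 0.1214 + 0.0510 = 0.1724
d₁ = 0.1724 / 0.2598 = 0.6634 ≈ 0.66
N(d₁) = N(0.66) = 0.7454
Δ_put = N(d₁) − 1 = 0.7454 − 1 = -0.2546

-0.2546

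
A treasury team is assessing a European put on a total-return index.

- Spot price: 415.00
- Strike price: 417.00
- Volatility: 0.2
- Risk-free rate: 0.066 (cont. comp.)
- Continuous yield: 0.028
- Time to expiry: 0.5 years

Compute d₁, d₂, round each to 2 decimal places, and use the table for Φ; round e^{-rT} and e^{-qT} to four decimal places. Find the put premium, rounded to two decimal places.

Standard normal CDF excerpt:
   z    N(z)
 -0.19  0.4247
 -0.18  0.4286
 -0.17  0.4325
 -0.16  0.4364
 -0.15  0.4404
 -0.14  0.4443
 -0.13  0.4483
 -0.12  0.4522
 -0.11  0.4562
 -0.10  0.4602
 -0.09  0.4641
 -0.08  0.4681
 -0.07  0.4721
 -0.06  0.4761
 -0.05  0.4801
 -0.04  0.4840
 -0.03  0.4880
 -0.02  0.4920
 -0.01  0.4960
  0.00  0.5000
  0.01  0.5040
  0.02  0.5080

σ√T = 0.2 × 0.7071 = 0.1414
ln(S/K) + (r − q + σ²/2)T = ln(415/417) + (0.066 − 0.028 + 0.2²/2)·0.5 = -0.0048 + 0.0290 = 0.0242
d₁ = 0.0242 / 0.1414 = 0.1711 ⇒ 0.17
d₂ = d₁ − σ√T = 0.1711 − 0.1414 = 0.0296 ⇒ 0.03
exp(−qT) = exp(−0.028·0.5) = 0.9861;  exp(−rT) = exp(−0.066·0.5) = 0.9675
N(−d₂) = N(-0.03) = 0.4880;  N(−d₁) = N(-0.17) = 0.4325
P = 417·0.9675·0.4880 − 415·0.9861·0.4325 = 196.8824 − 176.9926 = 19.8898

19.89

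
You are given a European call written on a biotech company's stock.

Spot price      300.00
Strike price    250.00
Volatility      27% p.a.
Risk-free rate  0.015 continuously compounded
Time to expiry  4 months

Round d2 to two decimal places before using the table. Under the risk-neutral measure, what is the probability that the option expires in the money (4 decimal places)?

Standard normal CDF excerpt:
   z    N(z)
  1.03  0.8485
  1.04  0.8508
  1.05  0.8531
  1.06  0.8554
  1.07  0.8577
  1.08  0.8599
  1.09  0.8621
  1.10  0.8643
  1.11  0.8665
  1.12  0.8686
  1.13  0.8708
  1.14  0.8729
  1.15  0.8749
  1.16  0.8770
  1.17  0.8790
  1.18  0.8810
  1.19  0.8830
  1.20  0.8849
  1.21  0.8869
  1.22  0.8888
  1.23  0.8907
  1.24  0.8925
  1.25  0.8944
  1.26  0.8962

σ√T = 0.27·√0.3333 = 0.1559
ln(S/K) + (r + σ²/2)T = ln(300/250) + (0.015 + 0.27²/2)·0.3333 = 0.1823 + 0.0171 = 0.1995
d₁ = 0.1995 / 0.1559 = 1.2796 ⇒ 1.28
d₂ = d₁ − σ√T = 1.2796 − 0.1559 = 1.1237 ⇒ 1.12
Pr(exercise) under Q = N(d₂) = 0.8686

0.8686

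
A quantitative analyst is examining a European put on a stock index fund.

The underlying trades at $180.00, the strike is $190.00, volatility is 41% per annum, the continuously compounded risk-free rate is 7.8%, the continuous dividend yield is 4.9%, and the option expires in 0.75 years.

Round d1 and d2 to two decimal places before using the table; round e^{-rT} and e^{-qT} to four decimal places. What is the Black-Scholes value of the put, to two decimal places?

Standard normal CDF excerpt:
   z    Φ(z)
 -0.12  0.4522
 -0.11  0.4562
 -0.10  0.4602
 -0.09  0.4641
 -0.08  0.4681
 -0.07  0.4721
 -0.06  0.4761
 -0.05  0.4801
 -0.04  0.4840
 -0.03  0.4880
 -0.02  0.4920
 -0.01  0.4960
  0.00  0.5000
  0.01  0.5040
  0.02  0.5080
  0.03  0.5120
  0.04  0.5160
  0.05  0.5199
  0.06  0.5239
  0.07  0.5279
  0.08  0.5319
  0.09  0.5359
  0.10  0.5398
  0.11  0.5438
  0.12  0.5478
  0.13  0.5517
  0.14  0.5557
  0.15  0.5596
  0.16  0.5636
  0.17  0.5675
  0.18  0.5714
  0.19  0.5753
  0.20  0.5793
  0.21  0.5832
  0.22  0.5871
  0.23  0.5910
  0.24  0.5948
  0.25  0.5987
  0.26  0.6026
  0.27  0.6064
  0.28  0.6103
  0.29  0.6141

σ√T = 0.41 × 0.8660 = 0.3551
ln(S/K) + (r − q + σ²/2)T = ln(180/190) + (0.078 − 0.049 + 0.41²/2)·0.75 = -0.0541 + 0.0848 = 0.0307
d₁ = 0.0307 / 0.3551 = 0.0865 ⇒ 0.09
d₂ = d₁ − σ√T = 0.0865 − 0.3551 = -0.2686 ⇒ -0.27
exp(−qT) = exp(−0.049·0.75) = 0.9639;  exp(−rT) = exp(−0.078·0.75) = 0.9432
N(−d₂) = N(0.27) = 0.6064;  N(−d₁) = N(-0.09) = 0.4641
P = 190·0.9432·0.6064 − 180·0.9639·0.4641 = 108.6717 − 80.5223 = 28.1495

$28.15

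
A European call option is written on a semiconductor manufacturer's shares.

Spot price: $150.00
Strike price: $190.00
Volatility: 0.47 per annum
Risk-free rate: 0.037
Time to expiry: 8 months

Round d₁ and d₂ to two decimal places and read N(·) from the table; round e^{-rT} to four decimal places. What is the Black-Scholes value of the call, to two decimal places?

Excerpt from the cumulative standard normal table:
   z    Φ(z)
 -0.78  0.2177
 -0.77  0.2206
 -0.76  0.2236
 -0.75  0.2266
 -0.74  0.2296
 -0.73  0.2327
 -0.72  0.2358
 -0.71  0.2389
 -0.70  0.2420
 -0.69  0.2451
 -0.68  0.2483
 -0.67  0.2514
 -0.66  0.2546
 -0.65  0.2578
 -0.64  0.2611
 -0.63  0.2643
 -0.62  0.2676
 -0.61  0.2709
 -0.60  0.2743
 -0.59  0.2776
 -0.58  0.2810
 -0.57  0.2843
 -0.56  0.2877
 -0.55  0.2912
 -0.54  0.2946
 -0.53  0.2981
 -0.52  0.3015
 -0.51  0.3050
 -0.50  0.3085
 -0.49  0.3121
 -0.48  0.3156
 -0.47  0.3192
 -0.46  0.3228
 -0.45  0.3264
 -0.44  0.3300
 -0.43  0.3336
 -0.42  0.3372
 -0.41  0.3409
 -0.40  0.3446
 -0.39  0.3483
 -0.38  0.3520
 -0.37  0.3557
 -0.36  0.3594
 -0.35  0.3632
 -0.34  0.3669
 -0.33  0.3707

T = 0.6667;  σ√T = 0.3838
d₁ = [ln(150/190) + (0.037 + 0.47²/2)·0.6667] / 0.3838 = [-0.2364 + 0.0983] / 0.3838 = -0.3598 ≈ -0.36
d₂ = d₁ − σ√T = -0.3598 − 0.3838 = -0.7436 ≈ -0.74
exp(−rT) = exp(−0.037·0.6667) = 0.9756
N(d₁) = N(-0.36) = 0.3594;  N(d₂) = N(-0.74) = 0.2296
C = 150·0.3594 − 190·0.9756·0.2296 = 53.9100 − 42.5596 = 11.3504

$11.35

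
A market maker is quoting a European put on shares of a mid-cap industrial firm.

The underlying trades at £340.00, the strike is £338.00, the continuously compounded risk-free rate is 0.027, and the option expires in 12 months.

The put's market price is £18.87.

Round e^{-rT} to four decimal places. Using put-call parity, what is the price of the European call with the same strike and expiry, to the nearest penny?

£29.86

exp(−rT) = exp(−0.027·1) = 0.9734
Put-call parity: C − P = S − K·e^(−rT) = 340 − 338·0.9734 = 340 − 329.0092 = 10.9908
C = P + (C − P) = 18.87 + (10.9908) = 29.8608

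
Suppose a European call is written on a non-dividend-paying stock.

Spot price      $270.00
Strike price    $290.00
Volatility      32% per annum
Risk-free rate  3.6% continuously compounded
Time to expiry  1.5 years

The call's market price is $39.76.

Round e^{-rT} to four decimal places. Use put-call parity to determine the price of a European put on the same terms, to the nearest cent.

e^(−rT) = e^(−0.036·1.5) = 0.9474
Put-call parity: C − P = S − K·e^(−rT) = 270 − 290·0.9474 = 270 − 274.7460 = -4.7460
P = C − (C − P) = 39.76 − (-4.7460) = 44.5060

$44.51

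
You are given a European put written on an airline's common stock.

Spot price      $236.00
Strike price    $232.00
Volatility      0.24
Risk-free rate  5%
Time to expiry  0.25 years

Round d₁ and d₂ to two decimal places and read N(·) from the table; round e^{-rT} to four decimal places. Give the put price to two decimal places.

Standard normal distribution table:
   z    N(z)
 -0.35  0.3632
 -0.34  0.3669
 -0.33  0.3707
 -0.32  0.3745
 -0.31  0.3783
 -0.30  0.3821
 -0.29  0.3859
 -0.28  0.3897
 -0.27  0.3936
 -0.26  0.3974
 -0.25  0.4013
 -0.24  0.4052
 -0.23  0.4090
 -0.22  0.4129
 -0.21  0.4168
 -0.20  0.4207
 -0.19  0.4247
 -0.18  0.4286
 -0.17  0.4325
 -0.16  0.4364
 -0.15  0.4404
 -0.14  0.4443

T = 0.25;  σ√T = 0.1200
d₁ = [ln(236/232) + (0.05 + 0.24²/2)·0.25] / 0.1200 = [0.0171 + 0.0197] / 0.1200 = 0.3066 → 0.31
d₂ = d₁ − σ√T = 0.3066 − 0.1200 = 0.1866 → 0.19
e^(−rT) = e^(−0.05·0.25) = 0.9876
N(−d₂) = N(-0.19) = 0.4247;  N(−d₁) = N(-0.31) = 0.3783
P = 232·0.9876·0.4247 − 236·0.3783 = 97.3086 − 89.2788 = 8.0298

$8.03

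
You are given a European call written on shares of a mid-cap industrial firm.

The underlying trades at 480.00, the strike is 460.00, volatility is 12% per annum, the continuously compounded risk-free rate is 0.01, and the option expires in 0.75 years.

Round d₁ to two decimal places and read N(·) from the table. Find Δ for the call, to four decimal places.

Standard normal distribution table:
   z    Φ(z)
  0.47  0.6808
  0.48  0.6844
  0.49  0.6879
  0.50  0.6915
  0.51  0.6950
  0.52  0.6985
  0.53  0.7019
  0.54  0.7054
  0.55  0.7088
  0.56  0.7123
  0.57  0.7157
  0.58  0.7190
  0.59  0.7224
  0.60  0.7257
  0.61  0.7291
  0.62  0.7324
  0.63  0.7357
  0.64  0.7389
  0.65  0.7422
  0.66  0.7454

σ√T = 0.12 × 0.8660 = 0.1039
d₁ = [ln(480/460) + (0.01 + ½·0.12²)·0.75] / (σ√T) = (0.0426 + 0.0129) / 0.1039 = 0.5337 ≈ 0.53
N(d₁) = N(0.53) = 0.7019
Δ_call = N(d₁) = 0.7019

0.7019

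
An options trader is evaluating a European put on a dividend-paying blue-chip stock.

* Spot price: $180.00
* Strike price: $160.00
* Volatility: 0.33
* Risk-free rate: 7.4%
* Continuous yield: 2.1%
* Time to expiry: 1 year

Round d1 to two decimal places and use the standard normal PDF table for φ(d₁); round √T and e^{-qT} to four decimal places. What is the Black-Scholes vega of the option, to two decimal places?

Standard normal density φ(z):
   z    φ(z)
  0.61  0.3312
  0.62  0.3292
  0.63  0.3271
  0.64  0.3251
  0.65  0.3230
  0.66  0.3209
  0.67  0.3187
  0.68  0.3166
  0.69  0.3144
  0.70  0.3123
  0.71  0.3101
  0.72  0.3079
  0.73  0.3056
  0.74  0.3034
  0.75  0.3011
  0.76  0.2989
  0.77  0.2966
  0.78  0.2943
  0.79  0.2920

σ√T = 0.33·√1 = 0.3300
d₁ = [ln(180/160) + (0.074 − 0.021 + 0.33²/2)·1] / 0.3300 = [0.1178 + 0.1074] / 0.3300 = 0.6825 ≈ 0.68
√T = √1 = 1.0000
φ(d₁) = φ(0.68) = 0.3166
e^(−qT) = e^(−0.021·1) = 0.9792
vega = S·e^(−qT)·φ(d₁)·√T = 180·0.9792·0.3166·1.0000 = 55.8026
(The call has the same vega.)

55.80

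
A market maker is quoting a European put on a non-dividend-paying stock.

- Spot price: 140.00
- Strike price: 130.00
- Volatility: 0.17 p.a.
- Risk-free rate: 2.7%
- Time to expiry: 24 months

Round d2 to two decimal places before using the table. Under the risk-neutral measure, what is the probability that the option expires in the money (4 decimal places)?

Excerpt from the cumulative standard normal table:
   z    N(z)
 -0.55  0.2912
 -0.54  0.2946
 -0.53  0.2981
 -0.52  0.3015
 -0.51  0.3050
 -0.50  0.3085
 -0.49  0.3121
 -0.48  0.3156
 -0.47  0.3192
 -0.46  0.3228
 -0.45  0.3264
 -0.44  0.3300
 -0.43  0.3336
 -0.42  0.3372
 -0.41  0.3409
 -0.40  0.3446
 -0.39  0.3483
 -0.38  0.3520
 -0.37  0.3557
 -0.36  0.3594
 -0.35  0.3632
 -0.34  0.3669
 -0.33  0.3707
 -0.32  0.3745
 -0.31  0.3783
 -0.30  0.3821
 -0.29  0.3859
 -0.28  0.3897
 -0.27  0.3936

σ√T = 0.17 × 1.4142 = 0.2404
d₁ = [ln(140/130) + (0.027 + 0.17²/2)·2] / 0.2404 = [0.0741 + 0.0829] / 0.2404 = 0.6531 ⇒ 0.65
d₂ = d₁ − σ√T = 0.6531 − 0.2404 = 0.4127 ⇒ 0.41
Risk-neutral Pr[S_T < K] = N(−d₂) = N(-0.41) = 0.3409

0.3409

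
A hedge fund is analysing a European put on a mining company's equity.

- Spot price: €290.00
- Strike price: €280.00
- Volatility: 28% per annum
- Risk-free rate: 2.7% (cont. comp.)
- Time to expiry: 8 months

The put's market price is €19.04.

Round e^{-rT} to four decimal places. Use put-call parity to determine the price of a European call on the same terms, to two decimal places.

exp(−rT) = exp(−0.027·0.6667) = 0.9822
Put-call parity: C − P = S − K·e^(−rT) = 290 − 280·0.9822 = 290 − 275.0160 = 14.9840
C = P + (C − P) = 19.04 + (14.9840) = 34.0240

€34.02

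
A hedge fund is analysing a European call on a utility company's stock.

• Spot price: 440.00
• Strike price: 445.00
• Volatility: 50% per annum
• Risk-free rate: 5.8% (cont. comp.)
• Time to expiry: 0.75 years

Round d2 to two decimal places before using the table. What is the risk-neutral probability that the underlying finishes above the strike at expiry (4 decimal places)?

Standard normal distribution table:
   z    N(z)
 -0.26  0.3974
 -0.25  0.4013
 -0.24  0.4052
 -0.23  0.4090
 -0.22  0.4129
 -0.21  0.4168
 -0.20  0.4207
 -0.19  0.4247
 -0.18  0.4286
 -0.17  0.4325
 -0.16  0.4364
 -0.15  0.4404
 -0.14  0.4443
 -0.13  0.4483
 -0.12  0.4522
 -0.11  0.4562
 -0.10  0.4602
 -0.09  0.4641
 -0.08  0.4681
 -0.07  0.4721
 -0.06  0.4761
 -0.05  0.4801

σ√T = 0.5·√0.75 = 0.4330
d₁ = [ln(440/445) + (0.058 + 0.5²/2)·0.75] / 0.4330 = [-0.0113 + 0.1372] / 0.4330 = 0.2909 ≈ 0.29
d₂ = d₁ − σ√T = 0.2909 − 0.4330 = -0.1421 ≈ -0.14
Pr(exercise) under Q = N(d₂) = 0.4443

0.4443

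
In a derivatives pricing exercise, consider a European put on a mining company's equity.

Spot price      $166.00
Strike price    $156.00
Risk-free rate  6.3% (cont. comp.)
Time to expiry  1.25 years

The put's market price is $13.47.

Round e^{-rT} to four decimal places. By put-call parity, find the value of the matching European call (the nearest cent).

exp(−rT) = exp(−0.063·1.25) = 0.9243
Put-call parity: C − P = S − K·e^(−rT) = 166 − 156·0.9243 = 166 − 144.1908 = 21.8092
C = P + (C − P) = 13.47 + (21.8092) = 35.2792

$35.28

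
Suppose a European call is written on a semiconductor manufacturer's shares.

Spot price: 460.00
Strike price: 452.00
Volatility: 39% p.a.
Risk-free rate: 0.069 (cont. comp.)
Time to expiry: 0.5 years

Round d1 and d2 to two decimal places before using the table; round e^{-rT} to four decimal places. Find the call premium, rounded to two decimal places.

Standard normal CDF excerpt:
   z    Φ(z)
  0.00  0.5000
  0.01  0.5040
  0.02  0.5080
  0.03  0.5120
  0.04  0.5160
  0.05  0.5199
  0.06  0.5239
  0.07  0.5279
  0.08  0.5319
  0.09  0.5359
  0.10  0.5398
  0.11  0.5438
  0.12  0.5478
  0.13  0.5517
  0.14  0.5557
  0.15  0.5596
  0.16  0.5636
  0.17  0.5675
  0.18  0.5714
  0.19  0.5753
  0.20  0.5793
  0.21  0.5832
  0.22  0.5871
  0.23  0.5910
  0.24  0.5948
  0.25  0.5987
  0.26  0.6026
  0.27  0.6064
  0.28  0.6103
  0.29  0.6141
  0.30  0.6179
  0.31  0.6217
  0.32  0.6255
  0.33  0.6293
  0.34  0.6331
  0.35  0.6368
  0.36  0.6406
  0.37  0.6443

T = 0.5;  σ√T = 0.2758
ln(S/K) + (r + σ²/2)T = ln(460/452) + (0.069 + 0.39²/2)·0.5 = 0.0175 + 0.0725 = 0.0901
d₁ = 0.0901 / 0.2758 = 0.3266 → 0.33
d₂ = d₁ − σ√T = 0.3266 − 0.2758 = 0.0508 → 0.05
exp(−rT) = exp(−0.069·0.5) = 0.9661
N(d₁) = N(0.33) = 0.6293;  N(d₂) = N(0.05) = 0.5199
C = 460·0.6293 − 452·0.9661·0.5199 = 289.4780 − 227.0285 = 62.4495

62.45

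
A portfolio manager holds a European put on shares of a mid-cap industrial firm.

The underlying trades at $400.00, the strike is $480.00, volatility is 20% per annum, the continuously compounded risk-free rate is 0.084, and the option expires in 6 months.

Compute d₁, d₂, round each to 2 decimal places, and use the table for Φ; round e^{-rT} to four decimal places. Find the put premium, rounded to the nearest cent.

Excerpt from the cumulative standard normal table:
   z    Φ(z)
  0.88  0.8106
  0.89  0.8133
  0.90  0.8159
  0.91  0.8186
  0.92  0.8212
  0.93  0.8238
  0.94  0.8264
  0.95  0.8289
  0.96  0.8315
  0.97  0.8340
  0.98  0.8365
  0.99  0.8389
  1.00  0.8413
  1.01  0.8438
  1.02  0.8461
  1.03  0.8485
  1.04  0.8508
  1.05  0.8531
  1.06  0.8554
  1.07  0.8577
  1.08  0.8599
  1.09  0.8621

$65.24

σ√T = 0.2 × 0.7071 = 0.1414
d₁ = [ln(400/480) + (0.084 + 0.2²/2)·0.5] / 0.1414 = [-0.1823 + 0.0520] / 0.1414 = -0.9215 → -0.92
d₂ = d₁ − σ√T = -0.9215 − 0.1414 = -1.0629 → -1.06
e^(−rT) = e^(−0.084·0.5) = 0.9589
P = 480·0.9589·N(1.06) − 400·N(0.92) = 480·0.9589·0.8554 − 400·0.8212 = 393.7167 − 328.4800 = 65.2367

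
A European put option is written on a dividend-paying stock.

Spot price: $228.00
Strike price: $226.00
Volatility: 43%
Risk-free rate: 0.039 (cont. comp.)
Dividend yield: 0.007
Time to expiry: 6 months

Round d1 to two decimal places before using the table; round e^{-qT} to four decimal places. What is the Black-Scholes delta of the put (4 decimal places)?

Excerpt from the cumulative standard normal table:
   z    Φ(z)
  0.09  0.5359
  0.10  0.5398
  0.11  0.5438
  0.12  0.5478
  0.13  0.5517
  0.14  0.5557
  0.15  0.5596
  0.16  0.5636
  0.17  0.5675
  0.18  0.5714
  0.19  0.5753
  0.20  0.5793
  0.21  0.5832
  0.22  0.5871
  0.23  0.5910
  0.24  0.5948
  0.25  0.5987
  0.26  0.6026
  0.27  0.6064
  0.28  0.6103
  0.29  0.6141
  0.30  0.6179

T = 0.5;  σ√T = 0.3041
d₁ = [ln(228/226) + (0.039 − 0.007 + 0.43²/2)·0.5] / 0.3041 = [0.0088 + 0.0622] / 0.3041 = 0.2336 ≈ 0.23
N(d₁) = N(0.23) = 0.5910
Δ_put = exp(−qT)·(N(d₁) − 1) = 0.9965·(0.5910 − 1) = -0.4076

-0.4076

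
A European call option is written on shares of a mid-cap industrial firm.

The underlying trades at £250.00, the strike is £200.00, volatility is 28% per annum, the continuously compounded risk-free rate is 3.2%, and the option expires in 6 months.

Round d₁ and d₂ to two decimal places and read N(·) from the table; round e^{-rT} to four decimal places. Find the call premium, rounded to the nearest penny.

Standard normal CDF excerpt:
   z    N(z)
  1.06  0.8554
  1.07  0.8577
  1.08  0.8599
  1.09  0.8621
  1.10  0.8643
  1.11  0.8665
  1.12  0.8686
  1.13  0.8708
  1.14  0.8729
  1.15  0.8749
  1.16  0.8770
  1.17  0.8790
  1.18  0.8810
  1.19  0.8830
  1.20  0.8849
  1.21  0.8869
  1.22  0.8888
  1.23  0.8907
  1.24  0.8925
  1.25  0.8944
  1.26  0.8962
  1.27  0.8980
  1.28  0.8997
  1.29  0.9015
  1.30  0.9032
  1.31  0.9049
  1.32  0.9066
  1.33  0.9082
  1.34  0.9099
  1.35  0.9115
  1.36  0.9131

σ√T = 0.28·√0.5 = 0.1980
ln(S/K) + (r + σ²/2)T = ln(250/200) + (0.032 + 0.28²/2)·0.5 = 0.2231 + 0.0356 = 0.2587
d₁ = 0.2587 / 0.1980 = 1.3069 → 1.31
d₂ = d₁ − σ√T = 1.3069 − 0.1980 = 1.1089 → 1.11
e^(−rT) = e^(−0.032·0.5) = 0.9841
C = 250·N(1.31) − 200·0.9841·N(1.11) = 250·0.9049 − 200·0.9841·0.8665 = 226.2250 − 170.5445 = 55.6805

£55.68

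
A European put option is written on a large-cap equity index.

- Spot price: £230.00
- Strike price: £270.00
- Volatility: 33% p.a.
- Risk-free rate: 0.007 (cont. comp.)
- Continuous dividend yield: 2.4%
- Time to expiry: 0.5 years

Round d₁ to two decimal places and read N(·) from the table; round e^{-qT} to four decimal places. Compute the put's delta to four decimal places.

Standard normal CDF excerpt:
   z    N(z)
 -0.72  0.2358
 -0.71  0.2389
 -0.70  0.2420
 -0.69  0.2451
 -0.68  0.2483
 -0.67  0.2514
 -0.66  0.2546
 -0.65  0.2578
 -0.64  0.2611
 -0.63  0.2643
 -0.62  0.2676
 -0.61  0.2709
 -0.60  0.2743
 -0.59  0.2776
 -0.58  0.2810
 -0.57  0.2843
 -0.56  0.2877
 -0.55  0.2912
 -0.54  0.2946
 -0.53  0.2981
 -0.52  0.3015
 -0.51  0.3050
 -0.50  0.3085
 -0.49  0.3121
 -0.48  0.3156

T = 0.5;  σ√T = 0.2333
d₁ = [ln(230/270) + (0.007 − 0.024 + ½·0.33²)·0.5] / (σ√T) = (-0.1603 + 0.0187) / 0.2333 = -0.6069 ⇒ -0.61
N(d₁) = N(-0.61) = 0.2709
Δ_put = e^(−qT)·(N(d₁) − 1) = 0.9881·(0.2709 − 1) = -0.7204

-0.7204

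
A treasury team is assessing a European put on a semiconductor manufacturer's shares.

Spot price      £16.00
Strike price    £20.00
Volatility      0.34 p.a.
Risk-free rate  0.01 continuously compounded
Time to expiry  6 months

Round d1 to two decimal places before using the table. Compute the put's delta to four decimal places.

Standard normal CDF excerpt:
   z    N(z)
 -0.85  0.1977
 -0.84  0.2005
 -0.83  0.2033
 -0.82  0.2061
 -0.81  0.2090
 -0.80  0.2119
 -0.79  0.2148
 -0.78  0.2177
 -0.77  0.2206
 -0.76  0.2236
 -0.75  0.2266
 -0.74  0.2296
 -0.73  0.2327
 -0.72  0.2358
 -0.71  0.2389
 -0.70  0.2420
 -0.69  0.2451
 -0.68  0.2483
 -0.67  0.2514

-0.7852

σ√T = 0.34·√0.5 = 0.2404
d₁ = [ln(16/20) + (0.01 + 0.34²/2)·0.5] / 0.2404 = [-0.2231 + 0.0339] / 0.2404 = -0.7871 → -0.79
N(d₁) = N(-0.79) = 0.2148
Δ_put = N(d₁) − 1 = 0.2148 − 1 = -0.7852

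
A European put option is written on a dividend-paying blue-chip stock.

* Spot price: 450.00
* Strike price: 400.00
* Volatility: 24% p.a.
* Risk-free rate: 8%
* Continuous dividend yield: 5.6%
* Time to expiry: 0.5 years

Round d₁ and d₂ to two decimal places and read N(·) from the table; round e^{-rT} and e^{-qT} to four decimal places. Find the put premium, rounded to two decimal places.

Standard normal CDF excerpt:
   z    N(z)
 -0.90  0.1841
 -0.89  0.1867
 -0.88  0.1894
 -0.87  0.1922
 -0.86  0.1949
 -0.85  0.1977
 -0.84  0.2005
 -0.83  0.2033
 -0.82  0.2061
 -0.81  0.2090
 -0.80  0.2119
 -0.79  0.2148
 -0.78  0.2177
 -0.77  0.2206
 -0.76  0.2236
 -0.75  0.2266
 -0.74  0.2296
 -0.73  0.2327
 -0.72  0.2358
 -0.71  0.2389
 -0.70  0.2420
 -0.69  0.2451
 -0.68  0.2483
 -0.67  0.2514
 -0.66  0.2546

8.92

σ√T = 0.24·√0.5 = 0.1697
d₁ = [ln(450/400) + (0.08 − 0.056 + 0.24²/2)·0.5] / 0.1697 = [0.1178 + 0.0264] / 0.1697 = 0.8496 ≈ 0.85
d₂ = d₁ − σ√T = 0.8496 − 0.1697 = 0.6799 ≈ 0.68
e^(−qT) = e^(−0.056·0.5) = 0.9724;  e^(−rT) = e^(−0.08·0.5) = 0.9608
N(−d₂) = N(-0.68) = 0.2483;  N(−d₁) = N(-0.85) = 0.1977
P = 400·0.9608·0.2483 − 450·0.9724·0.1977 = 95.4267 − 86.5096 = 8.9171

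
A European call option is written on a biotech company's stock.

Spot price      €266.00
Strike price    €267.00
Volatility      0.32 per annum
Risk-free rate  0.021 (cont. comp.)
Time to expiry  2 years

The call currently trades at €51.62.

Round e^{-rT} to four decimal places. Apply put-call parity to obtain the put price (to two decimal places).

e^(−rT) = e^(−0.021·2) = 0.9589
Put-call parity: C − P = S − K·e^(−rT) = 266 − 267·0.9589 = 266 − 256.0263 = 9.9737
P = C − (C − P) = 51.62 − (9.9737) = 41.6463

€41.65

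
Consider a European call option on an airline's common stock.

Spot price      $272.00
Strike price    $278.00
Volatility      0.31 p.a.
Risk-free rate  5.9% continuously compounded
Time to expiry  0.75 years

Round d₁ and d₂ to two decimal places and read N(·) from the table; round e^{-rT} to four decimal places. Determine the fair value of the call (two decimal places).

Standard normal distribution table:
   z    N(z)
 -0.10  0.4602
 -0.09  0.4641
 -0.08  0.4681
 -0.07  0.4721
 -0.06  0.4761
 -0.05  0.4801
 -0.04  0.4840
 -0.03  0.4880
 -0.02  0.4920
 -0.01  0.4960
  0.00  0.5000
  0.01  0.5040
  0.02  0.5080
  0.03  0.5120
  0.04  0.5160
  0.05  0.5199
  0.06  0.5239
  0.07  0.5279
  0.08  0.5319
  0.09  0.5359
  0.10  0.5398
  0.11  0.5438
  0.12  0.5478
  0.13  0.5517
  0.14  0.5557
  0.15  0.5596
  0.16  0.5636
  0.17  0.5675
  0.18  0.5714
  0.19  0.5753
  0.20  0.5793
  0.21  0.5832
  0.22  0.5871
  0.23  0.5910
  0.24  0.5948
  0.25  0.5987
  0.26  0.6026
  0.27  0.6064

$32.00

T = 0.75;  σ√T = 0.2685
d₁ = [ln(272/278) + (0.059 + ½·0.31²)·0.75] / (σ√T) = (-0.0218 + 0.0803) / 0.2685 = 0.2178 ≈ 0.22
d₂ = 0.2178 − 0.2685 = -0.0507 ≈ -0.05
exp(−rT) = exp(−0.059·0.75) = 0.9567
C = 272·N(0.22) − 278·0.9567·N(-0.05) = 272·0.5871 − 278·0.9567·0.4801 = 159.6912 − 127.6886 = 32.0026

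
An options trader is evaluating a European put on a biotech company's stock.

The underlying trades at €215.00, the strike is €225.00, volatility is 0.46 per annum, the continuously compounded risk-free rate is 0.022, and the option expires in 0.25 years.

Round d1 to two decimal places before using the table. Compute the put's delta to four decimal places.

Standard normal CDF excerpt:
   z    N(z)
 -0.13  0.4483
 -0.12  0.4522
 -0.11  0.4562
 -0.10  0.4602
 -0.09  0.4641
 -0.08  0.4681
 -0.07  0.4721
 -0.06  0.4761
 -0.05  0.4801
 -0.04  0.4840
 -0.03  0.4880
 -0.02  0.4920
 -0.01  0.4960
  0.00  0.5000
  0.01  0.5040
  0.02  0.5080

-0.5239

σ√T = 0.46·√0.25 = 0.2300
ln(S/K) + (r + σ²/2)T = ln(215/225) + (0.022 + 0.46²/2)·0.25 = -0.0455 + 0.0319 = -0.0135
d₁ = -0.0135 / 0.2300 = -0.0587 → -0.06
N(d₁) = N(-0.06) = 0.4761
Δ_put = N(d₁) − 1 = 0.4761 − 1 = -0.5239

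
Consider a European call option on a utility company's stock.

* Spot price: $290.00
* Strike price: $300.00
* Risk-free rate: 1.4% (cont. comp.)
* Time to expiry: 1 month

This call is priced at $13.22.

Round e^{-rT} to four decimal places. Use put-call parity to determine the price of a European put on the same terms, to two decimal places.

$22.86

exp(−rT) = exp(−0.014·0.08333) = 0.9988
Put-call parity: C − P = S − K·e^(−rT) = 290 − 300·0.9988 = 290 − 299.6400 = -9.6400
P = C − (C − P) = 13.22 − (-9.6400) = 22.8600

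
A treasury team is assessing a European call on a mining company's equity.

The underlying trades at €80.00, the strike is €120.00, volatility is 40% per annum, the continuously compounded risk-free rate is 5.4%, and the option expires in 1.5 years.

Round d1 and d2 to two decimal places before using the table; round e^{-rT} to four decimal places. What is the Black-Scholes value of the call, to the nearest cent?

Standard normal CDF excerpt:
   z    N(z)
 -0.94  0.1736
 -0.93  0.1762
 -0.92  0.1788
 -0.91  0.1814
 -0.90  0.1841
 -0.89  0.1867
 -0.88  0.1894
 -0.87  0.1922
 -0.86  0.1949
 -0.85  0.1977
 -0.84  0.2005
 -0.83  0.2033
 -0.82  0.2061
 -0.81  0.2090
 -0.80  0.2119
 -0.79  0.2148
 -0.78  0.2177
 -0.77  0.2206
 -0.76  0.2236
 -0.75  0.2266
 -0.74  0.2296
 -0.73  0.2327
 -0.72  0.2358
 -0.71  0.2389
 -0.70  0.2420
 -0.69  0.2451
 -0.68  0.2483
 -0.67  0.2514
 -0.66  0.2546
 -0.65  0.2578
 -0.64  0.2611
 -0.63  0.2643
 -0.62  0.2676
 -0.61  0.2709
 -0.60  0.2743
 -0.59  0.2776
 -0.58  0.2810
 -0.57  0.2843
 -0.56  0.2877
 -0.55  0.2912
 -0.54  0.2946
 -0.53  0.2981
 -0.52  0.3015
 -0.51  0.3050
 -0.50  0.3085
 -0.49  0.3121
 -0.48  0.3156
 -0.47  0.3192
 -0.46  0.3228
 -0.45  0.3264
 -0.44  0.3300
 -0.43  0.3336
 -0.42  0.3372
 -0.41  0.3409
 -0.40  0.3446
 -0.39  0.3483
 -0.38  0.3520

€6.90

σ√T = 0.4 × 1.2247 = 0.4899
ln(S/K) + (r + σ²/2)T = ln(80/120) + (0.054 + 0.4²/2)·1.5 = -0.4055 + 0.2010 = -0.2045
d₁ = -0.2045 / 0.4899 = -0.4174 ⇒ -0.42
d₂ = d₁ − σ√T = -0.4174 − 0.4899 = -0.9073 ⇒ -0.91
e^(−rT) = e^(−0.054·1.5) = 0.9222
N(d₁) = N(-0.42) = 0.3372;  N(d₂) = N(-0.91) = 0.1814
C = 80·0.3372 − 120·0.9222·0.1814 = 26.9760 − 20.0744 = 6.9016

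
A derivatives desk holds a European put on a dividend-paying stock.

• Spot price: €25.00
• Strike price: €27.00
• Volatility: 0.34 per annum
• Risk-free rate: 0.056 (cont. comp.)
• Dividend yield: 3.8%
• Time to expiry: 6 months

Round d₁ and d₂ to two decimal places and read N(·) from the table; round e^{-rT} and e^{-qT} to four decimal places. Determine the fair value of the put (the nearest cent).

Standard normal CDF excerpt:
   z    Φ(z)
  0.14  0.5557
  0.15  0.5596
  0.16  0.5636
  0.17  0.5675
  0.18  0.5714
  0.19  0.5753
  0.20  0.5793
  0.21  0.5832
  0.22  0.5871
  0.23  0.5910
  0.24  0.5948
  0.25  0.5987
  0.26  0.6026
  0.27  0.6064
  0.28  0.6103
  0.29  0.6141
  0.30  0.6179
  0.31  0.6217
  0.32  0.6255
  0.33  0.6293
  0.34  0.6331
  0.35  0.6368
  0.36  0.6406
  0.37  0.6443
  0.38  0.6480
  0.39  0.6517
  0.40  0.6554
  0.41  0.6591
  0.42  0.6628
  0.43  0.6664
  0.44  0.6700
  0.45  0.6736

T = 0.5;  σ√T = 0.2404
ln(S/K) + (r − q + σ²/2)T = ln(25/27) + (0.056 − 0.038 + 0.34²/2)·0.5 = -0.0770 + 0.0379 = -0.0391
d₁ = -0.0391 / 0.2404 = -0.1625 ≈ -0.16
d₂ = d₁ − σ√T = -0.1625 − 0.2404 = -0.4029 ≈ -0.40
e^(−qT) = e^(−0.038·0.5) = 0.9812;  e^(−rT) = e^(−0.056·0.5) = 0.9724
N(−d₂) = N(0.40) = 0.6554;  N(−d₁) = N(0.16) = 0.5636
P = 27·0.9724·0.6554 − 25·0.9812·0.5636 = 17.2074 − 13.8251 = 3.3823

€3.38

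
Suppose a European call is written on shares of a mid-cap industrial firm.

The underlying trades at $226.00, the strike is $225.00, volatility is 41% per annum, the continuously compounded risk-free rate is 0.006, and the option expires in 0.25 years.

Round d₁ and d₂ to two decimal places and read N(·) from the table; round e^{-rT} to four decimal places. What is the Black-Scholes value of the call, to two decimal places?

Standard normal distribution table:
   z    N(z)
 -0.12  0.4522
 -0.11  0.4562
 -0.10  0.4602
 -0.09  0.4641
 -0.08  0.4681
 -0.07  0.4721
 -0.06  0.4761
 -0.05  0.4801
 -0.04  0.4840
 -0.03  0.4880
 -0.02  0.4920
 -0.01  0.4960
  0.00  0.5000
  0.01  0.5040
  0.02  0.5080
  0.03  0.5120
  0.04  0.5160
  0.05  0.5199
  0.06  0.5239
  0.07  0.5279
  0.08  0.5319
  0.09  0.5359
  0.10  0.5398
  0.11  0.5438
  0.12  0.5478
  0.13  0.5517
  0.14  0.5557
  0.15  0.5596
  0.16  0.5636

$18.62

T = 0.25;  σ√T = 0.2050
d₁ = [ln(226/225) + (0.006 + ½·0.41²)·0.25] / (σ√T) = (0.0044 + 0.0225) / 0.2050 = 0.1314 → 0.13
d₂ = 0.1314 − 0.2050 = -0.0736 → -0.07
e^(−rT) = e^(−0.006·0.25) = 0.9985
N(d₁) = N(0.13) = 0.5517;  N(d₂) = N(-0.07) = 0.4721
C = 226·0.5517 − 225·0.9985·0.4721 = 124.6842 − 106.0632 = 18.6210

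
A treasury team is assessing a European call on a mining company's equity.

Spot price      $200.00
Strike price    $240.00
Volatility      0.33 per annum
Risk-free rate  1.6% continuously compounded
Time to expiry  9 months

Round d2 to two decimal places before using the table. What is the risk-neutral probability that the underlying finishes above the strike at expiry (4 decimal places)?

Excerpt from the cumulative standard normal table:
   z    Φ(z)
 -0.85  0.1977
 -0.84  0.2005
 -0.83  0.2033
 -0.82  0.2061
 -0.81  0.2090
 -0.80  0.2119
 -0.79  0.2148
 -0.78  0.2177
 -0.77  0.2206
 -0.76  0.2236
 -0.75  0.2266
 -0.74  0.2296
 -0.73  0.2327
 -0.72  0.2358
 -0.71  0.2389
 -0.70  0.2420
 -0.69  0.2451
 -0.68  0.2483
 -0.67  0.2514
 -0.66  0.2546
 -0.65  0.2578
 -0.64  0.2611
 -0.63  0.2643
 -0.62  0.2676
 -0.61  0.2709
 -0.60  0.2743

0.2296

T = 0.75;  σ√T = 0.2858
d₁ = [ln(200/240) + (0.016 + 0.33²/2)·0.75] / 0.2858 = [-0.1823 + 0.0528] / 0.2858 = -0.4531 ≈ -0.45
d₂ = d₁ − σ√T = -0.4531 − 0.2858 = -0.7389 ≈ -0.74
Risk-neutral Pr[S_T > K] = N(d₂) = N(-0.74) = 0.2296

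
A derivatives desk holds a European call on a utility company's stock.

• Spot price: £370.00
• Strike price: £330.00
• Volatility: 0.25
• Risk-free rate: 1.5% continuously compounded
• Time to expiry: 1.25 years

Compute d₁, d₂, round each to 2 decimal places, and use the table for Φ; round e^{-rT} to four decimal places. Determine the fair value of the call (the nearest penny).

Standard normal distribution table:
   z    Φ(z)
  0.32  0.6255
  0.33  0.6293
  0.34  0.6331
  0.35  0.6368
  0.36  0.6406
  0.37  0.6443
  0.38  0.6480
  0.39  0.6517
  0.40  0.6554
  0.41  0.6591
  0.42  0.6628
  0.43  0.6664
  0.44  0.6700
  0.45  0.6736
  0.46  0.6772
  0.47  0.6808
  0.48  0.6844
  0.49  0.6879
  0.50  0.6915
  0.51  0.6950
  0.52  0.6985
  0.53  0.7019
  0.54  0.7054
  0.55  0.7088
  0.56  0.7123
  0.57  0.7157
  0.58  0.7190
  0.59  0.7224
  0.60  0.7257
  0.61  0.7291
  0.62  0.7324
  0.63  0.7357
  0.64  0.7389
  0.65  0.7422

σ√T = 0.25 × 1.1180 = 0.2795
ln(S/K) + (r + σ²/2)T = ln(370/330) + (0.015 + 0.25²/2)·1.25 = 0.1144 + 0.0578 = 0.1722
d₁ = 0.1722 / 0.2795 = 0.6162 which rounds to 0.62
d₂ = d₁ − σ√T = 0.6162 − 0.2795 = 0.3367 which rounds to 0.34
exp(−rT) = exp(−0.015·1.25) = 0.9814
C = 370·N(0.62) − 330·0.9814·N(0.34) = 370·0.7324 − 330·0.9814·0.6331 = 270.9880 − 205.0370 = 65.9510

£65.95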